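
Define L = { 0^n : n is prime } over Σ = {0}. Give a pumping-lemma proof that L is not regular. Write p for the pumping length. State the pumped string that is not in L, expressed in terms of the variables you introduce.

0^{q(1+k)}

Suppose for contradiction that L is regular, and let p be the pumping length.
Let q be a prime with q ≥ p+2 (infinitely many primes exist), and take w = 0^q ∈ L with |w| = q ≥ p.
By the pumping lemma, w = xyz with |xy| ≤ p and |y| > 0.
Then y = 0^k for some k with 1 ≤ k ≤ p.
Since 1 ≤ k ≤ p, |xz| = q-k. Pump with i = q+1: |xy^{q+1}z| = (q-k)+(q+1)k = q+qk = q(1+k), which is composite (both factors ≥ 2). So xy^{q+1}z = 0^{q(1+k)} ∉ L.
This is a contradiction; hence L is not regular.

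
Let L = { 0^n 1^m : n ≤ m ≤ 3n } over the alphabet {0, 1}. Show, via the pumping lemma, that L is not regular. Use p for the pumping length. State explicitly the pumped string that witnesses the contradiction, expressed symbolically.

Toward a contradiction, assume L is regular with pumping length p.
Take w = 0^p 1^p ∈ L (since p ≤ p ≤ 3p), with |w| = 2p ≥ p.
Write w = xyz as guaranteed by the lemma, with |xy| ≤ p and |y| > 0.
The first p characters of w are 0's, so xy (and hence y) consists only of 0's. Write y = 0^k, 1 ≤ k ≤ p.
Pump with i = 2: xy^2z = 0^{p+k} 1^p. Now n = p+k > p = m, so the condition n ≤ m fails. Thus xy^2z ∉ L.
This contradicts the pumping lemma, so L is not regular.

0^{p+k} 1^p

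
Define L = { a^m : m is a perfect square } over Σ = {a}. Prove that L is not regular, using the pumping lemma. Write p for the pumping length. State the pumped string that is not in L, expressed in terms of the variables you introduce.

Assume L is regular. Let p be the pumping length given by the pumping lemma.
Take w = a^{p²} ∈ L with |w| = p² ≥ p.
Write w = xyz as guaranteed by the lemma, with |xy| ≤ p and y is nonempty.
Then y = a^k for some k with 1 ≤ k ≤ p.
Pump with i = 2: xy^2z = a^{p²+k}. Since 1 ≤ k ≤ p, p² < p²+k ≤ p²+p < (p+1)², so p²+k lies strictly between consecutive squares and is not a perfect square. So xy^2z ∉ L.
This is a contradiction; hence L is not regular.

a^{p²+k}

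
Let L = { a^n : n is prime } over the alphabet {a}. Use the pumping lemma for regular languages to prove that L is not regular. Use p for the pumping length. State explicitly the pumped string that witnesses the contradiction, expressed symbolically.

Assume L is regular; let p be its pumping constant.
Let q be a prime with q ≥ p+2 (infinitely many primes exist), and take w = a^q ∈ L with |w| = q ≥ p.
By the pumping lemma, w = xyz with |xy| ≤ p and |y| ≥ 1.
Then y = a^k for some k with 1 ≤ k ≤ p.
Since 1 ≤ k ≤ p, |xz| = q-k. Pump with i = q+1: |xy^{q+1}z| = (q-k)+(q+1)k = q+qk = q(1+k), which is composite (both factors ≥ 2). So xy^{q+1}z = a^{q(1+k)} ∉ L.
Contradiction. Therefore L is not regular.

a^{q(1+k)}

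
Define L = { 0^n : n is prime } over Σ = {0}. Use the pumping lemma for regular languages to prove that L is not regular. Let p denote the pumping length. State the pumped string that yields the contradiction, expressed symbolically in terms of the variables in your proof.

0^{q(1+k)}

Toward a contradiction, assume L is regular with pumping length p.
Let q be a prime with q ≥ p+2 (infinitely many primes exist), and take w = 0^q ∈ L with |w| = q ≥ p.
Write w = xyz as guaranteed by the lemma, with |xy| ≤ p and y is nonempty.
Then y = 0^k for some k with 1 ≤ k ≤ p.
Since 1 ≤ k ≤ p, |xz| = q-k. Pump with i = q+1: |xy^{q+1}z| = (q-k)+(q+1)k = q+qk = q(1+k), which is composite (both factors ≥ 2). So xy^{q+1}z = 0^{q(1+k)} ∉ L.
Contradiction. Therefore L is not regular.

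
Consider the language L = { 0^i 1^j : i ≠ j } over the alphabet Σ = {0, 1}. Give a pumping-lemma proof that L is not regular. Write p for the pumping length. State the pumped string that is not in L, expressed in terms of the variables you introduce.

Assume L is regular. Let p be the pumping length given by the pumping lemma.
Choose w = 0^p 1^{p+p!}. Since p ≠ p+p!, w ∈ L; and |w| ≥ p.
The pumping lemma gives a decomposition w = xyz where |xy| ≤ p and |y| > 0.
The first p characters of w are 0's, so xy (and hence y) consists only of 0's. Write y = 0^k, 1 ≤ k ≤ p.
Since 1 ≤ k ≤ p, k divides p!; set t = 1 + p!/k. Then xy^t z has p + (p!/k)·k = p + p! copies of 0. Now the 0-count equals the 1-count, so i ≠ j fails. So xy^t z = 0^{p+p!} 1^{p+p!} ∉ L.
This contradicts the pumping lemma, so L is not regular.

0^{p+p!} 1^{p+p!}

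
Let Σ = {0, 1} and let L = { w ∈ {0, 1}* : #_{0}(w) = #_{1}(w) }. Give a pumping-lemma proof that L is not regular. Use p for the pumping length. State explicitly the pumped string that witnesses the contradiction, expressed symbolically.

Assume L is regular. Let p be the pumping length given by the pumping lemma.
Choose w = 0^p 1^p ∈ L with |w| = 2p ≥ p.
By the pumping lemma, w = xyz with |xy| ≤ p and |y| > 0.
The first p characters of w are 0's, so xy (and hence y) consists only of 0's. Write y = 0^k, 1 ≤ k ≤ p.
Pump with i = 2: xy^2z = 0^{p+k} 1^p has p+k occurrences of 0 but only p of 1. Since k ≥ 1 the counts differ, so xy^2z ∉ L.
Contradiction. Therefore L is not regular.

0^{p+k} 1^p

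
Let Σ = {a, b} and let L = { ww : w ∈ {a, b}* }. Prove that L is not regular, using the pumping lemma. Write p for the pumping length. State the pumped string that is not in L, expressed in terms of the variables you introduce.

Assume L is regular; let p be its pumping constant.
Take w = a^p b^p a^p b^p = uu where u = a^pb^p; then w ∈ L and |w| = 4p ≥ p.
By the pumping lemma, w = xyz with |xy| ≤ p and y is nonempty.
Since the first p symbols of w are all a's and |xy| ≤ p, y lies entirely in the leading a-block: y = a^k for some k with 1 ≤ k ≤ p.
Pump with i = 2: xy^2z = a^{p+k} b^p a^p b^p, of length 4p+k. Suppose this equals vv. The string starts with a and ends with b, so v does too; thus the boundary between the two copies of v is a b→a transition. There is exactly one such transition, at position 2p+k, so |v| = 2p+k and |vv| = 4p+2k ≠ 4p+k since k ≥ 1. So xy^2z ∉ L.
This is a contradiction; hence L is not regular.

a^{p+k} b^p a^p b^p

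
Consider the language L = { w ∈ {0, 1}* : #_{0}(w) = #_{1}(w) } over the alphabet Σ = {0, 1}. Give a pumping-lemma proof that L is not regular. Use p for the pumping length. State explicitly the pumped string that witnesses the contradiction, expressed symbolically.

0^{p+k} 1^p

Assume L is regular; let p be its pumping constant.
Choose w = 0^p 1^p ∈ L with |w| = 2p ≥ p.
Write w = xyz as guaranteed by the lemma, with |xy| ≤ p and |y| ≥ 1.
Since the first p symbols of w are all 0's and |xy| ≤ p, y lies entirely in the leading 0-block: y = 0^k for some k with 1 ≤ k ≤ p.
Pump with i = 2: xy^2z = 0^{p+k} 1^p has p+k occurrences of 0 but only p of 1. Since k ≥ 1 the counts differ, so xy^2z ∉ L.
This is a contradiction; hence L is not regular.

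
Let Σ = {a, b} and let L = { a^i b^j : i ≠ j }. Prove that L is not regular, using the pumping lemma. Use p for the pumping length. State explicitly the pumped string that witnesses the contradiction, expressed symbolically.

Toward a contradiction, assume L is regular with pumping length p.
Choose w = a^p b^{p+p!}. Since p ≠ p+p!, w ∈ L; and |w| ≥ p.
The pumping lemma gives a decomposition w = xyz where |xy| ≤ p and |y| > 0.
Because |xy| ≤ p and w begins with p copies of a, we have y = a^k with 1 ≤ k ≤ p.
Since 1 ≤ k ≤ p, k divides p!; set t = 1 + p!/k. Then xy^t z has p + (p!/k)·k = p + p! copies of a. Now the a-count equals the b-count, so i ≠ j fails. So xy^t z = a^{p+p!} b^{p+p!} ∉ L.
Contradiction. Therefore L is not regular.

a^{p+p!} b^{p+p!}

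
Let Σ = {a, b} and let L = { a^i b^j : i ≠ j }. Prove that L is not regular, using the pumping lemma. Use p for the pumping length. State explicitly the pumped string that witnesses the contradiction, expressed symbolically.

a^{p+p!} b^{p+p!}

Suppose for contradiction that L is regular, and let p be the pumping length.
Choose w = a^p b^{p+p!}. Since p ≠ p+p!, w ∈ L; and |w| ≥ p.
Write w = xyz as guaranteed by the lemma, with |xy| ≤ p and y is nonempty.
The first p characters of w are a's, so xy (and hence y) consists only of a's. Write y = a^k, 1 ≤ k ≤ p.
Since 1 ≤ k ≤ p, k divides p!; set t = 1 + p!/k. Then xy^t z has p + (p!/k)·k = p + p! copies of a. Now the a-count equals the b-count, so i ≠ j fails. So xy^t z = a^{p+p!} b^{p+p!} ∉ L.
This is a contradiction; hence L is not regular.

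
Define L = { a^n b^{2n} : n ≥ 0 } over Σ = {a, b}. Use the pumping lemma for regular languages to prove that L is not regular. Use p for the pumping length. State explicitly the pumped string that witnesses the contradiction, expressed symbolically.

a^{p+k} b^{2p}

Assume L is regular; let p be its pumping constant.
Choose w = a^p b^{2p}, which is in L with |w| = 3p ≥ p.
The pumping lemma gives a decomposition w = xyz where |xy| ≤ p and y is nonempty.
The first p characters of w are a's, so xy (and hence y) consists only of a's. Write y = a^k, 1 ≤ k ≤ p.
Pump with i = 2: xy^2z = a^{p+k} b^{2p}. For this to lie in L we would need 2p = 2(p+k), which forces k = 0. But k ≥ 1, so xy^2z ∉ L.
This is a contradiction; hence L is not regular.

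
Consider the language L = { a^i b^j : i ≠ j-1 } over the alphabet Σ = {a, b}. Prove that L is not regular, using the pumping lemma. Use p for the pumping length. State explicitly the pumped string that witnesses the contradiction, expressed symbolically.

a^{p+p!} b^{p+p!+1}

Toward a contradiction, assume L is regular with pumping length p.
Choose w = a^p b^{p+p!+1}. Since p ≠ (p+p!+1)-1 = p+p!, w ∈ L; and |w| ≥ p.
By the pumping lemma, w = xyz with |xy| ≤ p and y is nonempty.
The first p characters of w are a's, so xy (and hence y) consists only of a's. Write y = a^k, 1 ≤ k ≤ p.
Since 1 ≤ k ≤ p, k divides p!; set t = 1 + p!/k. Then xy^t z has p + (p!/k)·k = p + p! copies of a. Now the a-count is p+p! and (b-count)-1 = (p+p!+1)-1 = p+p!, so i ≠ j-1 fails. So xy^t z = a^{p+p!} b^{p+p!+1} ∉ L.
Contradiction. Therefore L is not regular.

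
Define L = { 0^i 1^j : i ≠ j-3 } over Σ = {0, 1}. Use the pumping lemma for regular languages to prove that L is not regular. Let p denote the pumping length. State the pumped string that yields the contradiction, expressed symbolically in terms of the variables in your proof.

Assume L is regular; let p be its pumping constant.
Choose w = 0^p 1^{p+p!+3}. Since p ≠ (p+p!+3)-3 = p+p!, w ∈ L; and |w| ≥ p.
Write w = xyz as guaranteed by the lemma, with |xy| ≤ p and |y| > 0.
Because |xy| ≤ p and w begins with p copies of 0, we have y = 0^k with 1 ≤ k ≤ p.
Since 1 ≤ k ≤ p, k divides p!; set t = 1 + p!/k. Then xy^t z has p + (p!/k)·k = p + p! copies of 0. Now the 0-count is p+p! and (1-count)-3 = (p+p!+3)-3 = p+p!, so i ≠ j-3 fails. So xy^t z = 0^{p+p!} 1^{p+p!+3} ∉ L.
This contradicts the pumping lemma, so L is not regular.

0^{p+p!} 1^{p+p!+3}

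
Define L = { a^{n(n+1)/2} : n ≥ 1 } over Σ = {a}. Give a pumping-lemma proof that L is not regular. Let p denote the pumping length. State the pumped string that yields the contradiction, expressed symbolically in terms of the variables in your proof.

Toward a contradiction, assume L is regular with pumping length p.
Take w = a^{p(p+1)/2} ∈ L with |w| = p(p+1)/2 ≥ p.
The pumping lemma gives a decomposition w = xyz where |xy| ≤ p and |y| > 0.
Then y = a^k for some k with 1 ≤ k ≤ p.
Pump with i = 2: xy^2z = a^{p(p+1)/2+k}. Since 1 ≤ k ≤ p, p(p+1)/2 < p(p+1)/2+k ≤ p(p+1)/2+p < (p+1)(p+2)/2, so p(p+1)/2+k is strictly between consecutive triangular numbers. So xy^2z ∉ L.
This is a contradiction; hence L is not regular.

a^{p(p+1)/2+k}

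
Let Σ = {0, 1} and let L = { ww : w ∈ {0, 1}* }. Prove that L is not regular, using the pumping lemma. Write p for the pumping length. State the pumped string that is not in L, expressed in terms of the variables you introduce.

Toward a contradiction, assume L is regular with pumping length p.
Take w = 0^p 1^p 0^p 1^p = uu where u = 0^p1^p; then w ∈ L and |w| = 4p ≥ p.
Write w = xyz as guaranteed by the lemma, with |xy| ≤ p and |y| > 0.
Because |xy| ≤ p and w begins with p copies of 0, we have y = 0^k with 1 ≤ k ≤ p.
Pump with i = 2: xy^2z = 0^{p+k} 1^p 0^p 1^p, of length 4p+k. Suppose this equals vv. The string starts with 0 and ends with 1, so v does too; thus the boundary between the two copies of v is a 1→0 transition. There is exactly one such transition, at position 2p+k, so |v| = 2p+k and |vv| = 4p+2k ≠ 4p+k since k ≥ 1. So xy^2z ∉ L.
This contradicts the pumping lemma, so L is not regular.

0^{p+k} 1^p 0^p 1^p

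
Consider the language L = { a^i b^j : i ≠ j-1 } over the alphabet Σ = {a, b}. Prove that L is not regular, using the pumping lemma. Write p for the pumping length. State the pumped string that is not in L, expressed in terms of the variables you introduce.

a^{p+p!} b^{p+p!+1}

Suppose for contradiction that L is regular, and let p be the pumping length.
Choose w = a^p b^{p+p!+1}. Since p ≠ (p+p!+1)-1 = p+p!, w ∈ L; and |w| ≥ p.
The pumping lemma gives a decomposition w = xyz where |xy| ≤ p and |y| > 0.
Since the first p symbols of w are all a's and |xy| ≤ p, y lies entirely in the leading a-block: y = a^k for some k with 1 ≤ k ≤ p.
Since 1 ≤ k ≤ p, k divides p!; set t = 1 + p!/k. Then xy^t z has p + (p!/k)·k = p + p! copies of a. Now the a-count is p+p! and (b-count)-1 = (p+p!+1)-1 = p+p!, so i ≠ j-1 fails. So xy^t z = a^{p+p!} b^{p+p!+1} ∉ L.
Contradiction. Therefore L is not regular.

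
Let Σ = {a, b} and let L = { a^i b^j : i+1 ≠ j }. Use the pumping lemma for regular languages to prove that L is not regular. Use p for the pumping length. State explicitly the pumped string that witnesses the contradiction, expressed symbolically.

a^{p+p!} b^{p+p!+1}

Suppose for contradiction that L is regular, and let p be the pumping length.
Choose w = a^p b^{p+p!+1}. Since p ≠ (p+p!+1)-1 = p+p!, w ∈ L; and |w| ≥ p.
By the pumping lemma, w = xyz with |xy| ≤ p and |y| > 0.
The first p characters of w are a's, so xy (and hence y) consists only of a's. Write y = a^k, 1 ≤ k ≤ p.
Since 1 ≤ k ≤ p, k divides p!; set t = 1 + p!/k. Then xy^t z has p + (p!/k)·k = p + p! copies of a. Now the a-count is p+p! and (b-count)-1 = (p+p!+1)-1 = p+p!, so i+1 ≠ j fails. So xy^t z = a^{p+p!} b^{p+p!+1} ∉ L.
This contradicts the pumping lemma, so L is not regular.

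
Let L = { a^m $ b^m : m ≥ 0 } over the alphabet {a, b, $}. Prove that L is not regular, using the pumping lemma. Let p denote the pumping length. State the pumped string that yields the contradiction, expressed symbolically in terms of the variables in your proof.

Suppose for contradiction that L is regular, and let p be the pumping length.
Take w = a^p $ b^p ∈ L with |w| = 2p+1 ≥ p.
By the pumping lemma, w = xyz with |xy| ≤ p and |y| ≥ 1.
Because |xy| ≤ p and w begins with p copies of a, we have y = a^k with 1 ≤ k ≤ p.
Pump with i = 2: xy^2z = a^{p+k} $ b^p, which would require p+k = p. But k ≥ 1, so xy^2z ∉ L.
This is a contradiction; hence L is not regular.

a^{p+k} $ b^p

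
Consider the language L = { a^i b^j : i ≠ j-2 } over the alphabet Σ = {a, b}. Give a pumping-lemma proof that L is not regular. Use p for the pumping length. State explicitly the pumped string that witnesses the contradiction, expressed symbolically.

Assume L is regular; let p be its pumping constant.
Choose w = a^p b^{p+p!+2}. Since p ≠ (p+p!+2)-2 = p+p!, w ∈ L; and |w| ≥ p.
By the pumping lemma, w = xyz with |xy| ≤ p and y is nonempty.
Because |xy| ≤ p and w begins with p copies of a, we have y = a^k with 1 ≤ k ≤ p.
Since 1 ≤ k ≤ p, k divides p!; set t = 1 + p!/k. Then xy^t z has p + (p!/k)·k = p + p! copies of a. Now the a-count is p+p! and (b-count)-2 = (p+p!+2)-2 = p+p!, so i ≠ j-2 fails. So xy^t z = a^{p+p!} b^{p+p!+2} ∉ L.
Contradiction. Therefore L is not regular.

a^{p+p!} b^{p+p!+2}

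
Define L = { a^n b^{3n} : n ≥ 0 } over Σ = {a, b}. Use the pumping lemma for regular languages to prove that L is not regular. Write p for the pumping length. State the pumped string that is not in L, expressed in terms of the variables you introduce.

a^{p+k} b^{3p}

Assume L is regular. Let p be the pumping length given by the pumping lemma.
Take w = a^p b^{3p}. Then w ∈ L and |w| = 4p ≥ p.
The pumping lemma gives a decomposition w = xyz where |xy| ≤ p and y is nonempty.
The first p characters of w are a's, so xy (and hence y) consists only of a's. Write y = a^k, 1 ≤ k ≤ p.
Pump with i = 2: xy^2z = a^{p+k} b^{3p}. For this to lie in L we would need 3p = 3(p+k), which forces k = 0. But k ≥ 1, so xy^2z ∉ L.
Contradiction. Therefore L is not regular.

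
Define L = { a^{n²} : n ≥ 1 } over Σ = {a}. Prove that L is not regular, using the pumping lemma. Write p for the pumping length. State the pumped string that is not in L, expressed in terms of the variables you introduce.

a^{p²+k}

Assume L is regular. Let p be the pumping length given by the pumping lemma.
Take w = a^{p²} ∈ L with |w| = p² ≥ p.
Write w = xyz as guaranteed by the lemma, with |xy| ≤ p and |y| ≥ 1.
Then y = a^k for some k with 1 ≤ k ≤ p.
Pump with i = 2: xy^2z = a^{p²+k}. Since 1 ≤ k ≤ p, p² < p²+k ≤ p²+p < (p+1)², so p²+k lies strictly between consecutive squares and is not a perfect square. So xy^2z ∉ L.
Contradiction. Therefore L is not regular.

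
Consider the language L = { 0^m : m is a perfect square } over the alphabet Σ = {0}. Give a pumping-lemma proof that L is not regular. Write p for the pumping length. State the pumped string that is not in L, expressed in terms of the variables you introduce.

0^{p²+k}

Toward a contradiction, assume L is regular with pumping length p.
Take w = 0^{p²} ∈ L with |w| = p² ≥ p.
Write w = xyz as guaranteed by the lemma, with |xy| ≤ p and |y| ≥ 1.
Then y = 0^k for some k with 1 ≤ k ≤ p.
Pump with i = 2: xy^2z = 0^{p²+k}. Since 1 ≤ k ≤ p, p² < p²+k ≤ p²+p < (p+1)², so p²+k lies strictly between consecutive squares and is not a perfect square. So xy^2z ∉ L.
Contradiction. Therefore L is not regular.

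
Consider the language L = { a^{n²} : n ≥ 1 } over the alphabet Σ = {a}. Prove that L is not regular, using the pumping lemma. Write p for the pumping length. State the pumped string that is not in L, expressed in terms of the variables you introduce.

Assume L is regular; let p be its pumping constant.
Take w = a^{p²} ∈ L with |w| = p² ≥ p.
By the pumping lemma, w = xyz with |xy| ≤ p and |y| ≥ 1.
Then y = a^k for some k with 1 ≤ k ≤ p.
Pump with i = 2: xy^2z = a^{p²+k}. Since 1 ≤ k ≤ p, p² < p²+k ≤ p²+p < (p+1)², so p²+k lies strictly between consecutive squares and is not a perfect square. So xy^2z ∉ L.
This contradicts the pumping lemma, so L is not regular.

a^{p²+k}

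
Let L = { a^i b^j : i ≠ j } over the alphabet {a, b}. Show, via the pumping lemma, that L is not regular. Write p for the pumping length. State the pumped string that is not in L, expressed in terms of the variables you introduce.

Suppose for contradiction that L is regular, and let p be the pumping length.
Choose w = a^p b^{p+p!}. Since p ≠ p+p!, w ∈ L; and |w| ≥ p.
Write w = xyz as guaranteed by the lemma, with |xy| ≤ p and y is nonempty.
Because |xy| ≤ p and w begins with p copies of a, we have y = a^k with 1 ≤ k ≤ p.
Since 1 ≤ k ≤ p, k divides p!; set t = 1 + p!/k. Then xy^t z has p + (p!/k)·k = p + p! copies of a. Now the a-count equals the b-count, so i ≠ j fails. So xy^t z = a^{p+p!} b^{p+p!} ∉ L.
This is a contradiction; hence L is not regular.

a^{p+p!} b^{p+p!}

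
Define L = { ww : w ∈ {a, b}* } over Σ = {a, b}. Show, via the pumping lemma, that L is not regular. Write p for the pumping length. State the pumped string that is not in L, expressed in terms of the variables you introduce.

a^{p+k} b^p a^p b^p

Suppose for contradiction that L is regular, and let p be the pumping length.
Take w = a^p b^p a^p b^p = uu where u = a^pb^p; then w ∈ L and |w| = 4p ≥ p.
By the pumping lemma, w = xyz with |xy| ≤ p and |y| > 0.
Because |xy| ≤ p and w begins with p copies of a, we have y = a^k with 1 ≤ k ≤ p.
Pump with i = 2: xy^2z = a^{p+k} b^p a^p b^p, of length 4p+k. Suppose this equals vv. The string starts with a and ends with b, so v does too; thus the boundary between the two copies of v is a b→a transition. There is exactly one such transition, at position 2p+k, so |v| = 2p+k and |vv| = 4p+2k ≠ 4p+k since k ≥ 1. So xy^2z ∉ L.
This contradicts the pumping lemma, so L is not regular.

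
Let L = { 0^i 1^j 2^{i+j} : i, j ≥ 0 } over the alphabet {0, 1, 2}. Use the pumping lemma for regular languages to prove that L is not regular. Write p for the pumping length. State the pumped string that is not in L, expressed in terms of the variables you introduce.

0^{p+k} 1^p 2^{2p}

Toward a contradiction, assume L is regular with pumping length p.
Take w = 0^p 1^p 2^{2p} ∈ L (with i=j=p, i+j=2p), |w| = 4p ≥ p.
By the pumping lemma, w = xyz with |xy| ≤ p and y is nonempty.
The first p characters of w are 0's, so xy (and hence y) consists only of 0's. Write y = 0^k, 1 ≤ k ≤ p.
Consider xy^2z = 0^{p+k} 1^p 2^{2p}. Now the 0- and 1-counts sum to 2p+k, but the 2-count is 2p ≠ 2p+k. So xy^2z ∉ L.
This is a contradiction; hence L is not regular.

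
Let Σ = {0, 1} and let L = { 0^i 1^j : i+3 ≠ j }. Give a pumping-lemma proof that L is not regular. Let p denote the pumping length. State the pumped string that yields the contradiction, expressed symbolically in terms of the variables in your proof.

Assume L is regular. Let p be the pumping length given by the pumping lemma.
Choose w = 0^p 1^{p+p!+3}. Since p ≠ (p+p!+3)-3 = p+p!, w ∈ L; and |w| ≥ p.
By the pumping lemma, w = xyz with |xy| ≤ p and |y| ≥ 1.
Because |xy| ≤ p and w begins with p copies of 0, we have y = 0^k with 1 ≤ k ≤ p.
Since 1 ≤ k ≤ p, k divides p!; set t = 1 + p!/k. Then xy^t z has p + (p!/k)·k = p + p! copies of 0. Now the 0-count is p+p! and (1-count)-3 = (p+p!+3)-3 = p+p!, so i+3 ≠ j fails. So xy^t z = 0^{p+p!} 1^{p+p!+3} ∉ L.
This contradicts the pumping lemma, so L is not regular.

0^{p+p!} 1^{p+p!+3}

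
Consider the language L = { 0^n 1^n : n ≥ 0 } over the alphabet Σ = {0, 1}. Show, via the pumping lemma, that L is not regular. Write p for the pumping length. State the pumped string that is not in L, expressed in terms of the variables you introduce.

0^{p+k} 1^p

Assume L is regular; let p be its pumping constant.
Choose w = 0^p 1^p, which is in L with |w| = 2p ≥ p.
By the pumping lemma, w = xyz with |xy| ≤ p and |y| ≥ 1.
Since the first p symbols of w are all 0's and |xy| ≤ p, y lies entirely in the leading 0-block: y = 0^k for some k with 1 ≤ k ≤ p.
Pump with i = 2: xy^2z = 0^{p+k} 1^p. For this to lie in L we would need p = p+k, which forces k = 0. But k ≥ 1, so xy^2z ∉ L.
This is a contradiction; hence L is not regular.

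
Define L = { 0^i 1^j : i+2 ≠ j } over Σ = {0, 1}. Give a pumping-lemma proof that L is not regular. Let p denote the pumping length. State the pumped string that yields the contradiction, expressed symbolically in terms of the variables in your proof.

Suppose for contradiction that L is regular, and let p be the pumping length.
Choose w = 0^p 1^{p+p!+2}. Since p ≠ (p+p!+2)-2 = p+p!, w ∈ L; and |w| ≥ p.
By the pumping lemma, w = xyz with |xy| ≤ p and |y| ≥ 1.
The first p characters of w are 0's, so xy (and hence y) consists only of 0's. Write y = 0^k, 1 ≤ k ≤ p.
Since 1 ≤ k ≤ p, k divides p!; set t = 1 + p!/k. Then xy^t z has p + (p!/k)·k = p + p! copies of 0. Now the 0-count is p+p! and (1-count)-2 = (p+p!+2)-2 = p+p!, so i+2 ≠ j fails. So xy^t z = 0^{p+p!} 1^{p+p!+2} ∉ L.
This is a contradiction; hence L is not regular.

0^{p+p!} 1^{p+p!+2}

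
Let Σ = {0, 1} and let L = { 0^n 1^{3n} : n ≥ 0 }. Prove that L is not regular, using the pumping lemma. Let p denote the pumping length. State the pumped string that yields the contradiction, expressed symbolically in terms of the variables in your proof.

Assume L is regular; let p be its pumping constant.
Choose w = 0^p 1^{3p}, which is in L with |w| = 4p ≥ p.
The pumping lemma gives a decomposition w = xyz where |xy| ≤ p and |y| ≥ 1.
The first p characters of w are 0's, so xy (and hence y) consists only of 0's. Write y = 0^k, 1 ≤ k ≤ p.
Pump with i = 2: xy^2z = 0^{p+k} 1^{3p}. For this to lie in L we would need 3p = 3(p+k), which forces k = 0. But k ≥ 1, so xy^2z ∉ L.
This is a contradiction; hence L is not regular.

0^{p+k} 1^{3p}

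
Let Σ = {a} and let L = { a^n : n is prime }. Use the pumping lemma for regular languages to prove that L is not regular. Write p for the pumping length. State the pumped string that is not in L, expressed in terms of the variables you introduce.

a^{q(1+k)}

Toward a contradiction, assume L is regular with pumping length p.
Let q be a prime with q ≥ p+2 (infinitely many primes exist), and take w = a^q ∈ L with |w| = q ≥ p.
By the pumping lemma, w = xyz with |xy| ≤ p and y is nonempty.
Then y = a^k for some k with 1 ≤ k ≤ p.
Since 1 ≤ k ≤ p, |xz| = q-k. Pump with i = q+1: |xy^{q+1}z| = (q-k)+(q+1)k = q+qk = q(1+k), which is composite (both factors ≥ 2). So xy^{q+1}z = a^{q(1+k)} ∉ L.
This contradicts the pumping lemma, so L is not regular.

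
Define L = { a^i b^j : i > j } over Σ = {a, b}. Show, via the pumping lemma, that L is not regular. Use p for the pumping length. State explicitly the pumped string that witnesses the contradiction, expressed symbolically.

a^{p+1-k} b^p

Assume L is regular. Let p be the pumping length given by the pumping lemma.
Choose w = a^{p+1} b^p ∈ L, with |w| = 2p+1 ≥ p.
By the pumping lemma, w = xyz with |xy| ≤ p and |y| > 0.
The first p characters of w are a's, so xy (and hence y) consists only of a's. Write y = a^k, 1 ≤ k ≤ p.
Consider xy^0z = xz = a^{p+1-k} b^p. Since k ≥ 1, the a-count p+1-k is at most p, so i > j fails; thus xz ∉ L.
This contradicts the pumping lemma, so L is not regular.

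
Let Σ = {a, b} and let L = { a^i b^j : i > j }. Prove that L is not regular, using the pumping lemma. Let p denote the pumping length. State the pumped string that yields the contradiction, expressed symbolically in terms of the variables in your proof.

a^{p+1-k} b^p

Toward a contradiction, assume L is regular with pumping length p.
Choose w = a^{p+1} b^p ∈ L, with |w| = 2p+1 ≥ p.
By the pumping lemma, w = xyz with |xy| ≤ p and |y| ≥ 1.
The first p characters of w are a's, so xy (and hence y) consists only of a's. Write y = a^k, 1 ≤ k ≤ p.
Consider xy^0z = xz = a^{p+1-k} b^p. Since k ≥ 1, the a-count p+1-k is at most p, so i > j fails; thus xz ∉ L.
This is a contradiction; hence L is not regular.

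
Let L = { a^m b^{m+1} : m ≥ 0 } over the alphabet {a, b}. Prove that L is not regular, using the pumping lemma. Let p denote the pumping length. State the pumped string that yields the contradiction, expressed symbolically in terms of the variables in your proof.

a^{p+k} b^{p+1}

Toward a contradiction, assume L is regular with pumping length p.
Let w = a^p b^{p+1} ∈ L; note |w| = 2p+1 ≥ p.
The pumping lemma gives a decomposition w = xyz where |xy| ≤ p and |y| > 0.
Because |xy| ≤ p and w begins with p copies of a, we have y = a^k with 1 ≤ k ≤ p.
Pump with i = 2: xy^2z = a^{p+k} b^{p+1}. For this to lie in L we would need p+1 = (p+k)+1, which forces k = 0. But k ≥ 1, so xy^2z ∉ L.
Contradiction. Therefore L is not regular.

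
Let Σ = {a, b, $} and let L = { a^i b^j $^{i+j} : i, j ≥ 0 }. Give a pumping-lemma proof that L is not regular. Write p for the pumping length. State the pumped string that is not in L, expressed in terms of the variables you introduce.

Assume L is regular; let p be its pumping constant.
Take w = a^p b^p $^{2p} ∈ L (with i=j=p, i+j=2p), |w| = 4p ≥ p.
By the pumping lemma, w = xyz with |xy| ≤ p and |y| ≥ 1.
Since the first p symbols of w are all a's and |xy| ≤ p, y lies entirely in the leading a-block: y = a^k for some k with 1 ≤ k ≤ p.
Consider xy^2z = a^{p+k} b^p $^{2p}. Now the a- and b-counts sum to 2p+k, but the $-count is 2p ≠ 2p+k. So xy^2z ∉ L.
Contradiction. Therefore L is not regular.

a^{p+k} b^p $^{2p}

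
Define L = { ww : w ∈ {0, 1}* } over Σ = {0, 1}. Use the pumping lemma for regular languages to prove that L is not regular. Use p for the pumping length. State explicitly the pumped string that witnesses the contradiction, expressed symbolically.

0^{p+k} 1^p 0^p 1^p

Assume L is regular. Let p be the pumping length given by the pumping lemma.
Take w = 0^p 1^p 0^p 1^p = uu where u = 0^p1^p; then w ∈ L and |w| = 4p ≥ p.
By the pumping lemma, w = xyz with |xy| ≤ p and |y| ≥ 1.
Because |xy| ≤ p and w begins with p copies of 0, we have y = 0^k with 1 ≤ k ≤ p.
Pump with i = 2: xy^2z = 0^{p+k} 1^p 0^p 1^p, of length 4p+k. Suppose this equals vv. The string starts with 0 and ends with 1, so v does too; thus the boundary between the two copies of v is a 1→0 transition. There is exactly one such transition, at position 2p+k, so |v| = 2p+k and |vv| = 4p+2k ≠ 4p+k since k ≥ 1. So xy^2z ∉ L.
Contradiction. Therefore L is not regular.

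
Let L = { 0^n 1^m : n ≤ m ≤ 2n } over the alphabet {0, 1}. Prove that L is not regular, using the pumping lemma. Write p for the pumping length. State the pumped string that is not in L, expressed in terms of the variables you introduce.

0^{p+k} 1^p

Assume L is regular; let p be its pumping constant.
Take w = 0^p 1^p ∈ L (since p ≤ p ≤ 2p), with |w| = 2p ≥ p.
By the pumping lemma, w = xyz with |xy| ≤ p and |y| ≥ 1.
The first p characters of w are 0's, so xy (and hence y) consists only of 0's. Write y = 0^k, 1 ≤ k ≤ p.
Pump with i = 2: xy^2z = 0^{p+k} 1^p. Now n = p+k > p = m, so the condition n ≤ m fails. Thus xy^2z ∉ L.
This is a contradiction; hence L is not regular.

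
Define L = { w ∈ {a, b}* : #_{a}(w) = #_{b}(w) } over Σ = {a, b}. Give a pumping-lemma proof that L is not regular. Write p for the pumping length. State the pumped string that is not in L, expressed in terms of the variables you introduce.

a^{p+k} b^p

Suppose for contradiction that L is regular, and let p be the pumping length.
Choose w = a^p b^p ∈ L with |w| = 2p ≥ p.
By the pumping lemma, w = xyz with |xy| ≤ p and |y| ≥ 1.
Because |xy| ≤ p and w begins with p copies of a, we have y = a^k with 1 ≤ k ≤ p.
Pump with i = 2: xy^2z = a^{p+k} b^p has p+k occurrences of a but only p of b. Since k ≥ 1 the counts differ, so xy^2z ∉ L.
This contradicts the pumping lemma, so L is not regular.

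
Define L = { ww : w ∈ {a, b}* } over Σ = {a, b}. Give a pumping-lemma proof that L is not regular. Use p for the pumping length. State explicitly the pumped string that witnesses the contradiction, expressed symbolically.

a^{p+k} b^p a^p b^p

Toward a contradiction, assume L is regular with pumping length p.
Take w = a^p b^p a^p b^p = uu where u = a^pb^p; then w ∈ L and |w| = 4p ≥ p.
By the pumping lemma, w = xyz with |xy| ≤ p and |y| ≥ 1.
Since the first p symbols of w are all a's and |xy| ≤ p, y lies entirely in the leading a-block: y = a^k for some k with 1 ≤ k ≤ p.
Pump with i = 2: xy^2z = a^{p+k} b^p a^p b^p, of length 4p+k. Suppose this equals vv. The string starts with a and ends with b, so v does too; thus the boundary between the two copies of v is a b→a transition. There is exactly one such transition, at position 2p+k, so |v| = 2p+k and |vv| = 4p+2k ≠ 4p+k since k ≥ 1. So xy^2z ∉ L.
This contradicts the pumping lemma, so L is not regular.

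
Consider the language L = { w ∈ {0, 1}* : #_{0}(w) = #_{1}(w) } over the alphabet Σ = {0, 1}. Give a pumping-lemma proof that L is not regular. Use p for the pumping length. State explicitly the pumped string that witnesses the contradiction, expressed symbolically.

0^{p+k} 1^p

Toward a contradiction, assume L is regular with pumping length p.
Choose w = 0^p 1^p ∈ L with |w| = 2p ≥ p.
By the pumping lemma, w = xyz with |xy| ≤ p and |y| > 0.
The first p characters of w are 0's, so xy (and hence y) consists only of 0's. Write y = 0^k, 1 ≤ k ≤ p.
Pump with i = 2: xy^2z = 0^{p+k} 1^p has p+k occurrences of 0 but only p of 1. Since k ≥ 1 the counts differ, so xy^2z ∉ L.
This contradicts the pumping lemma, so L is not regular.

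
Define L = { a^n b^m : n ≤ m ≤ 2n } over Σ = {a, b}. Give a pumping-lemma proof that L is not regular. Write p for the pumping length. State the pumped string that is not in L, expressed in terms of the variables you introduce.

a^{p+k} b^p

Toward a contradiction, assume L is regular with pumping length p.
Take w = a^p b^p ∈ L (since p ≤ p ≤ 2p), with |w| = 2p ≥ p.
The pumping lemma gives a decomposition w = xyz where |xy| ≤ p and |y| > 0.
The first p characters of w are a's, so xy (and hence y) consists only of a's. Write y = a^k, 1 ≤ k ≤ p.
Pump with i = 2: xy^2z = a^{p+k} b^p. Now n = p+k > p = m, so the condition n ≤ m fails. Thus xy^2z ∉ L.
This is a contradiction; hence L is not regular.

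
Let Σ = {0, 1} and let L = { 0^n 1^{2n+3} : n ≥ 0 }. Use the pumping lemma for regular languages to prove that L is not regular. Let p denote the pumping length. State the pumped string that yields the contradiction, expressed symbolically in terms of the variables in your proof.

Toward a contradiction, assume L is regular with pumping length p.
Take w = 0^p 1^{2p+3}. Then w ∈ L and |w| = 3p+3 ≥ p.
The pumping lemma gives a decomposition w = xyz where |xy| ≤ p and y is nonempty.
Since the first p symbols of w are all 0's and |xy| ≤ p, y lies entirely in the leading 0-block: y = 0^k for some k with 1 ≤ k ≤ p.
Pump with i = 2: xy^2z = 0^{p+k} 1^{2p+3}. For this to lie in L we would need 2p+3 = 2(p+k)+3, which forces k = 0. But k ≥ 1, so xy^2z ∉ L.
This is a contradiction; hence L is not regular.

0^{p+k} 1^{2p+3}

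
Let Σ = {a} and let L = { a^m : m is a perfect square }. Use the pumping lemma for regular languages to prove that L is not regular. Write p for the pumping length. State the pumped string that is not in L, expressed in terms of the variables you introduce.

a^{p²+k}

Toward a contradiction, assume L is regular with pumping length p.
Take w = a^{p²} ∈ L with |w| = p² ≥ p.
By the pumping lemma, w = xyz with |xy| ≤ p and y is nonempty.
Then y = a^k for some k with 1 ≤ k ≤ p.
Pump with i = 2: xy^2z = a^{p²+k}. Since 1 ≤ k ≤ p, p² < p²+k ≤ p²+p < (p+1)², so p²+k lies strictly between consecutive squares and is not a perfect square. So xy^2z ∉ L.
This contradicts the pumping lemma, so L is not regular.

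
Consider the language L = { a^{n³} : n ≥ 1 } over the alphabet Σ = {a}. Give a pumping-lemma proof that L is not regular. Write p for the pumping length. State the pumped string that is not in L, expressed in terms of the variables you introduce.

Suppose for contradiction that L is regular, and let p be the pumping length.
Take w = a^{p³} ∈ L with |w| = p³ ≥ p.
By the pumping lemma, w = xyz with |xy| ≤ p and y is nonempty.
Then y = a^k for some k with 1 ≤ k ≤ p.
Pump with i = 2: xy^2z = a^{p³+k}. Since 1 ≤ k ≤ p, p³ < p³+k ≤ p³+p < p³+3p²+3p+1 = (p+1)³, so p³+k is not a perfect cube. So xy^2z ∉ L.
This is a contradiction; hence L is not regular.

a^{p³+k}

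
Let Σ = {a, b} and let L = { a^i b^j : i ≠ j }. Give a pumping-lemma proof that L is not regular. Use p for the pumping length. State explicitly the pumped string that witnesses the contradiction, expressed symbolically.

Assume L is regular. Let p be the pumping length given by the pumping lemma.
Choose w = a^p b^{p+p!}. Since p ≠ p+p!, w ∈ L; and |w| ≥ p.
Write w = xyz as guaranteed by the lemma, with |xy| ≤ p and |y| ≥ 1.
The first p characters of w are a's, so xy (and hence y) consists only of a's. Write y = a^k, 1 ≤ k ≤ p.
Since 1 ≤ k ≤ p, k divides p!; set t = 1 + p!/k. Then xy^t z has p + (p!/k)·k = p + p! copies of a. Now the a-count equals the b-count, so i ≠ j fails. So xy^t z = a^{p+p!} b^{p+p!} ∉ L.
Contradiction. Therefore L is not regular.

a^{p+p!} b^{p+p!}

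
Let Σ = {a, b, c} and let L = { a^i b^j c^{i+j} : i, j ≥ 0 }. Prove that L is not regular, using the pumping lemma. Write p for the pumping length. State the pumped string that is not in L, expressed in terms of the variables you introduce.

Assume L is regular. Let p be the pumping length given by the pumping lemma.
Take w = a^p b^p c^{2p} ∈ L (with i=j=p, i+j=2p), |w| = 4p ≥ p.
By the pumping lemma, w = xyz with |xy| ≤ p and |y| > 0.
Since the first p symbols of w are all a's and |xy| ≤ p, y lies entirely in the leading a-block: y = a^k for some k with 1 ≤ k ≤ p.
Consider xy^2z = a^{p+k} b^p c^{2p}. Now the a- and b-counts sum to 2p+k, but the c-count is 2p ≠ 2p+k. So xy^2z ∉ L.
Contradiction. Therefore L is not regular.

a^{p+k} b^p c^{2p}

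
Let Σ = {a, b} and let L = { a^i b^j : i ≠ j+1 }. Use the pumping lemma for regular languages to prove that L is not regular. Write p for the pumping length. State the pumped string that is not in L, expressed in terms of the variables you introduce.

Assume L is regular; let p be its pumping constant.
Choose w = a^p b^{p+p!-1}. Since p ≠ (p+p!-1)+1 = p+p!, w ∈ L; and |w| ≥ p.
By the pumping lemma, w = xyz with |xy| ≤ p and |y| > 0.
Because |xy| ≤ p and w begins with p copies of a, we have y = a^k with 1 ≤ k ≤ p.
Since 1 ≤ k ≤ p, k divides p!; set t = 1 + p!/k. Then xy^t z has p + (p!/k)·k = p + p! copies of a. Now the a-count is p+p! and (b-count)+1 = (p+p!-1)+1 = p+p!, so i ≠ j+1 fails. So xy^t z = a^{p+p!} b^{p+p!-1} ∉ L.
This is a contradiction; hence L is not regular.

a^{p+p!} b^{p+p!-1}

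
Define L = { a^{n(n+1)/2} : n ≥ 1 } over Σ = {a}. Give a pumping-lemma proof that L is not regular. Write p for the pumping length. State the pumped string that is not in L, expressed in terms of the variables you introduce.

Assume L is regular; let p be its pumping constant.
Take w = a^{p(p+1)/2} ∈ L with |w| = p(p+1)/2 ≥ p.
Write w = xyz as guaranteed by the lemma, with |xy| ≤ p and |y| ≥ 1.
Then y = a^k for some k with 1 ≤ k ≤ p.
Pump with i = 2: xy^2z = a^{p(p+1)/2+k}. Since 1 ≤ k ≤ p, p(p+1)/2 < p(p+1)/2+k ≤ p(p+1)/2+p < (p+1)(p+2)/2, so p(p+1)/2+k is strictly between consecutive triangular numbers. So xy^2z ∉ L.
This is a contradiction; hence L is not regular.

a^{p(p+1)/2+k}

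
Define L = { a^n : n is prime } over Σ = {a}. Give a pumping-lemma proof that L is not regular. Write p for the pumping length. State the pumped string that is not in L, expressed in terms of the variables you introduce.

a^{q(1+k)}

Suppose for contradiction that L is regular, and let p be the pumping length.
Let q be a prime with q ≥ p+2 (infinitely many primes exist), and take w = a^q ∈ L with |w| = q ≥ p.
The pumping lemma gives a decomposition w = xyz where |xy| ≤ p and |y| ≥ 1.
Then y = a^k for some k with 1 ≤ k ≤ p.
Since 1 ≤ k ≤ p, |xz| = q-k. Pump with i = q+1: |xy^{q+1}z| = (q-k)+(q+1)k = q+qk = q(1+k), which is composite (both factors ≥ 2). So xy^{q+1}z = a^{q(1+k)} ∉ L.
This contradicts the pumping lemma, so L is not regular.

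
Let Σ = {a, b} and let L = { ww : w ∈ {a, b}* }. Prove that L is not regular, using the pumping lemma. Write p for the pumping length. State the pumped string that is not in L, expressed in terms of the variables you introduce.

a^{p+k} b^p a^p b^p

Suppose for contradiction that L is regular, and let p be the pumping length.
Take w = a^p b^p a^p b^p = uu where u = a^pb^p; then w ∈ L and |w| = 4p ≥ p.
Write w = xyz as guaranteed by the lemma, with |xy| ≤ p and y is nonempty.
The first p characters of w are a's, so xy (and hence y) consists only of a's. Write y = a^k, 1 ≤ k ≤ p.
Pump with i = 2: xy^2z = a^{p+k} b^p a^p b^p, of length 4p+k. Suppose this equals vv. The string starts with a and ends with b, so v does too; thus the boundary between the two copies of v is a b→a transition. There is exactly one such transition, at position 2p+k, so |v| = 2p+k and |vv| = 4p+2k ≠ 4p+k since k ≥ 1. So xy^2z ∉ L.
Contradiction. Therefore L is not regular.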